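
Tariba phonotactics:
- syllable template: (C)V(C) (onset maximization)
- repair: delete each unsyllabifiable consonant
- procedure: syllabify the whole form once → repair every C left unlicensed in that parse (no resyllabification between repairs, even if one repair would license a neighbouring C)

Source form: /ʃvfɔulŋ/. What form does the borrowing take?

The consonants /ʃ/, /v/, /ŋ/ cannot be parsed into a legal (C)V(C) syllable (at most one coda consonant is licensed; onsets are limited to one consonant).
Deleting the stranded consonants removes /ʃ/, /v/, /ŋ/.

fɔul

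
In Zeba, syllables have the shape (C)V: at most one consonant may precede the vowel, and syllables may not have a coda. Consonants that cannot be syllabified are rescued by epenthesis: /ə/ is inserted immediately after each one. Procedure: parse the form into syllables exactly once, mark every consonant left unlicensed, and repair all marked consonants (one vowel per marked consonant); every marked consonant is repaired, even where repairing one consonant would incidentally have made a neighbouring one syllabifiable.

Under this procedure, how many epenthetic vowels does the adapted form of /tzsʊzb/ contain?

The unsyllabifiable consonants are /t/, /z/, /z/, /b/; each receives one epenthetic vowel.

4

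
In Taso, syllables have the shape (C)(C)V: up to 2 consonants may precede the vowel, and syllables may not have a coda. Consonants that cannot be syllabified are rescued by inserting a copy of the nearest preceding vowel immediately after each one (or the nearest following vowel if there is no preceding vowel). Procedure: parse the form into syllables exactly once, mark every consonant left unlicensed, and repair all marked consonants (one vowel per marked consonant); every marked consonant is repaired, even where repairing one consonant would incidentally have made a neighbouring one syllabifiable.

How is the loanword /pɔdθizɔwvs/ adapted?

Under (C)(C)V, the unsyllabifiable consonants are /w/, /v/, /s/ (no codas are permitted; onsets may contain at most 2 consonants).
Epenthesis after each stranded consonant: /w/ → /wɔ/, /v/ → /vɔ/, /s/ → /sɔ/.

pɔdθizɔwɔvɔsɔ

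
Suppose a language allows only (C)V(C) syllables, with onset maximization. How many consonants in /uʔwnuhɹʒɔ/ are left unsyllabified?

2

The consonants /w/, /ɹ/ cannot be parsed into a legal (C)V(C) syllable (at most one coda consonant is licensed; onsets are limited to one consonant).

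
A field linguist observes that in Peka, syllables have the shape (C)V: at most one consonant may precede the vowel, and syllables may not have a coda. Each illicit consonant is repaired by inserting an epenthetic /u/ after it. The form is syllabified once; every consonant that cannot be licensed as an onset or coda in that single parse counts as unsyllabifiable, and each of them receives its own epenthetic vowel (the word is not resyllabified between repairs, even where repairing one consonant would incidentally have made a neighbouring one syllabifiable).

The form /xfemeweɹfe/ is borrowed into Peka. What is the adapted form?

Under (C)V, the unsyllabifiable consonants are /x/, /ɹ/ (no codas are permitted; onsets are limited to one consonant).
Each unlicensed consonant becomes the onset of a new syllable: /x/ → /xu/, /ɹ/ → /ɹu/.

xufemeweɹufe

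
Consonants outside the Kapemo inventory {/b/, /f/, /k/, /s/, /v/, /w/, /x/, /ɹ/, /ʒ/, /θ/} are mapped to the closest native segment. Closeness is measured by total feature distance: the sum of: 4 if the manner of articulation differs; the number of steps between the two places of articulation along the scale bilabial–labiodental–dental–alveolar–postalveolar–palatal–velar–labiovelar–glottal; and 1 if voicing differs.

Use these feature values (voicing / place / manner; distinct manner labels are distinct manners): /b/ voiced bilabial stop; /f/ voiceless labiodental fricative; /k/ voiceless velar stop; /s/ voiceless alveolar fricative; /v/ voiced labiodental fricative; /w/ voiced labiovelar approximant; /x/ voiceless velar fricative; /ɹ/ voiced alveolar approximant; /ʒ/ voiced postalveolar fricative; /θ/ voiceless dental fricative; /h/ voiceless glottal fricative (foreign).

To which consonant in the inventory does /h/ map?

/x/ is closest: same manner (fricative), place distance 2 (glottal→velar), same voicing; total 2. Next closest is /s/ at distance 5.

x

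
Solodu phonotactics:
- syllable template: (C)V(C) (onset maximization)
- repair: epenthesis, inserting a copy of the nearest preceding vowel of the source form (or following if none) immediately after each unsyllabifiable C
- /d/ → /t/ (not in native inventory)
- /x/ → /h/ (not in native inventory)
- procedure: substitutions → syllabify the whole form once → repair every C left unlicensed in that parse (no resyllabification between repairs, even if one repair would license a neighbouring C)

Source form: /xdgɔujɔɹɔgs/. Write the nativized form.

Substitution: /x/ → /h/, /d/ → /t/, giving /htgɔujɔɹɔgs/.
Under (C)V(C), the unsyllabifiable consonants are /h/, /t/, /s/ (at most one coda consonant is licensed; onsets are limited to one consonant).
Epenthesis after each stranded consonant: /h/ → /hɔ/, /t/ → /tɔ/, /s/ → /sɔ/.

hɔtɔgɔujɔɹɔgsɔ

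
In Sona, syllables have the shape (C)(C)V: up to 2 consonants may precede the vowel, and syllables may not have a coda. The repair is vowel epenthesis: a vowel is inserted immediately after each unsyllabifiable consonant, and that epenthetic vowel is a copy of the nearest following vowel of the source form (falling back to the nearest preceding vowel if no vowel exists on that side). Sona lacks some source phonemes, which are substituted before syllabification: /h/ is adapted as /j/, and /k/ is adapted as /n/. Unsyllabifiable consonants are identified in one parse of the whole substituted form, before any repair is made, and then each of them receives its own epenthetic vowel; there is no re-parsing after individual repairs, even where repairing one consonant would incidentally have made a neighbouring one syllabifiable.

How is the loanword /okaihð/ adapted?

Substitution: /k/ → /n/, /h/ → /j/, giving /onaijð/.
Syllabifying with onset maximization leaves /j/, /ð/ stranded (no codas are permitted; onsets may contain at most 2 consonants).
Epenthesis after each stranded consonant: /j/ → /ji/, /ð/ → /ði/.

onaijiði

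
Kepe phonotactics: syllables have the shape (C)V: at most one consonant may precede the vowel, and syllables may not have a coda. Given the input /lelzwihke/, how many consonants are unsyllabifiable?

The consonants /l/, /z/, /h/ cannot be parsed into a legal (C)V syllable (no codas are permitted; onsets are limited to one consonant).

3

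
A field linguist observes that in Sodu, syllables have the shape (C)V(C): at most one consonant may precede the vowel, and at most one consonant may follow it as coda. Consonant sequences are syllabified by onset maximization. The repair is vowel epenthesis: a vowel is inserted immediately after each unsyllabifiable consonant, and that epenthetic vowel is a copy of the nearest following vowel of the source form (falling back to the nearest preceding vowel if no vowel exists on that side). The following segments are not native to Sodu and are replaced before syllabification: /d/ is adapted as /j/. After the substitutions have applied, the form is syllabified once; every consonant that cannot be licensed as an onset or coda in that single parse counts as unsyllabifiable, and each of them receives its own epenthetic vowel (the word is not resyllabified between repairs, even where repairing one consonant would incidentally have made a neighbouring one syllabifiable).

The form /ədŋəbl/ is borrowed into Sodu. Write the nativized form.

əjŋəblə

Substitution: /d/ → /j/, giving /əjŋəbl/.
Under (C)V(C), the unsyllabifiable consonants are /l/ (at most one coda consonant is licensed; onsets are limited to one consonant).
Each unlicensed consonant becomes the onset of a new syllable: /l/ → /lə/.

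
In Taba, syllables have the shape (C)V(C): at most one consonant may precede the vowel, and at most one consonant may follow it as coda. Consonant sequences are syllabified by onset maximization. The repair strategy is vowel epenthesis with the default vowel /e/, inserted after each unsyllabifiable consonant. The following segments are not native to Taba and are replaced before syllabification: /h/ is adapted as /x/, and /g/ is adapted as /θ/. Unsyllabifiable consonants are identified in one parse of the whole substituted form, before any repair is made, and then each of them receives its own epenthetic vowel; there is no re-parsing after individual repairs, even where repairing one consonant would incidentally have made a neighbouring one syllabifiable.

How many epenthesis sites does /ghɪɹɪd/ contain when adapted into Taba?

After substitution the input is /θxɪɹɪd/.
The unsyllabifiable consonants are /θ/; each receives one epenthetic vowel.

1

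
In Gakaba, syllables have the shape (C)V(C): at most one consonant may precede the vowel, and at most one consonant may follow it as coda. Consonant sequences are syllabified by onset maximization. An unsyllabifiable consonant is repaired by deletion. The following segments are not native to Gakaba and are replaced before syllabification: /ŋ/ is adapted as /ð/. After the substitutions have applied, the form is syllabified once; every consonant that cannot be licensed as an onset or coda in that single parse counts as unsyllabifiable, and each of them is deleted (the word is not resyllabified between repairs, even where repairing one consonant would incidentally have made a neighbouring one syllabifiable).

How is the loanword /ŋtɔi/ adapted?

Substitution: /ŋ/ → /ð/, giving /ðtɔi/.
Under (C)V(C), the unsyllabifiable consonants are /ð/ (at most one coda consonant is licensed; onsets are limited to one consonant).
Deletion applies to /ð/.

tɔi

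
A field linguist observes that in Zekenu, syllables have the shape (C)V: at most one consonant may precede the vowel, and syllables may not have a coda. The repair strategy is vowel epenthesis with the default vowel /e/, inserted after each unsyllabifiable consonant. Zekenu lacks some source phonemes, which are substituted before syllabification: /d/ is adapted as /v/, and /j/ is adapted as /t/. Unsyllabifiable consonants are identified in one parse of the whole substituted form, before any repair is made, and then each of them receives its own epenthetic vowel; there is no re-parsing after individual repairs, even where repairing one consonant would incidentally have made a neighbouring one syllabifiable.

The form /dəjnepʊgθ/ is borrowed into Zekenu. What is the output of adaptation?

Substitution: /d/ → /v/, /j/ → /t/, giving /vətnepʊgθ/.
Under (C)V, the unsyllabifiable consonants are /t/, /g/, /θ/ (no codas are permitted; onsets are limited to one consonant).
Inserting the epenthetic vowel yields /t/ → /te/, /g/ → /ge/, /θ/ → /θe/.

vətenepʊgeθe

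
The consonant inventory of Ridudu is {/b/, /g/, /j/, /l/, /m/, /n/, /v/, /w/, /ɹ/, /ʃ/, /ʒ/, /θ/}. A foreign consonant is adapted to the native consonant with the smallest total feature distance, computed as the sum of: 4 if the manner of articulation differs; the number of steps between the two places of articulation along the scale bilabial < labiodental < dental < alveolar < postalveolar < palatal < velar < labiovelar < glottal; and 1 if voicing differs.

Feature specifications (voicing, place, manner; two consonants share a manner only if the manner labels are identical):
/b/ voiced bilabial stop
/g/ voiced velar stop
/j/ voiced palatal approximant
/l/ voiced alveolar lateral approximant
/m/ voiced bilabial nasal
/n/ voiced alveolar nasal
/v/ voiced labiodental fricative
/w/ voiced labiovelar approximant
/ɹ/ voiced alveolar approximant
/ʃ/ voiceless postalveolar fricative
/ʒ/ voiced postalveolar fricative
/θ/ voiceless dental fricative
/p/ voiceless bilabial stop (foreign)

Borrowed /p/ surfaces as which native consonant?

/b/ is closest: same manner (stop), place distance 0 (bilabial→bilabial), voicing differs (+1); total 1. Next closest is /m/ at distance 5.

b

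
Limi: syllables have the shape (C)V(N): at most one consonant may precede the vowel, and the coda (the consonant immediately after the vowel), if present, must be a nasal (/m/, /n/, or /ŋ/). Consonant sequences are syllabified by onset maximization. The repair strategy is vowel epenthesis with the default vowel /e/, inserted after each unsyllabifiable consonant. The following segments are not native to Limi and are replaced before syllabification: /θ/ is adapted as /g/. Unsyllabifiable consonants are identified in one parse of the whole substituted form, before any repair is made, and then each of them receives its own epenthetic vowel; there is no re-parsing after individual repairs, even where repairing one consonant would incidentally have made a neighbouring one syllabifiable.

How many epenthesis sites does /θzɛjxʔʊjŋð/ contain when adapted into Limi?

After substitution the input is /gzɛjxʔʊjŋð/.
The unsyllabifiable consonants are /g/, /j/, /x/, /j/, /ŋ/, /ð/; each receives one epenthetic vowel.

6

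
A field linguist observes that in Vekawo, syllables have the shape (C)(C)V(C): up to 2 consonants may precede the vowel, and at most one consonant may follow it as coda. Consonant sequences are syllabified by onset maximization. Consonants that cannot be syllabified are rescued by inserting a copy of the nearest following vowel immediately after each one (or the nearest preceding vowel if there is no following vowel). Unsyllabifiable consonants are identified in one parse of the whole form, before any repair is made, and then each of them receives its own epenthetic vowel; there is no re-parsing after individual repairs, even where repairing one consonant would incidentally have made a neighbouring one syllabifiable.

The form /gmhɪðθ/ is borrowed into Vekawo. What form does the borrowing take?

The consonants /g/, /θ/ cannot be parsed into a legal (C)(C)V(C) syllable (at most one coda consonant is licensed; onsets may contain at most 2 consonants).
Each unlicensed consonant becomes the onset of a new syllable: /g/ → /gɪ/, /θ/ → /θɪ/.

gɪmhɪðθɪ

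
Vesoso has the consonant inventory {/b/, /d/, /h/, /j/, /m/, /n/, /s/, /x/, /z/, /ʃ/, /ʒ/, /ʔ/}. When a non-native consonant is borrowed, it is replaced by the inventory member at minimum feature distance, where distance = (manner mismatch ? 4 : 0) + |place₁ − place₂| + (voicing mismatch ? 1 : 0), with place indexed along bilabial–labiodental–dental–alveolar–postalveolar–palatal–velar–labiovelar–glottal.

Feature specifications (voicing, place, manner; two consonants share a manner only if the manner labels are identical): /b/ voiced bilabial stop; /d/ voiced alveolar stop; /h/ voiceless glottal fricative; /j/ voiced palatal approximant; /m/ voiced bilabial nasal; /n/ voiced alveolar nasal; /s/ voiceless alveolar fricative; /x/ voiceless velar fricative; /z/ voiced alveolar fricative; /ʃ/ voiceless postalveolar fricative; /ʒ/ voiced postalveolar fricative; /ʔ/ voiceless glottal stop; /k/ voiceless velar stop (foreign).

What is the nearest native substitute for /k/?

ʔ

/ʔ/ is closest: same manner (stop), place distance 2 (velar→glottal), same voicing; total 2. Next closest is /d/ at distance 4.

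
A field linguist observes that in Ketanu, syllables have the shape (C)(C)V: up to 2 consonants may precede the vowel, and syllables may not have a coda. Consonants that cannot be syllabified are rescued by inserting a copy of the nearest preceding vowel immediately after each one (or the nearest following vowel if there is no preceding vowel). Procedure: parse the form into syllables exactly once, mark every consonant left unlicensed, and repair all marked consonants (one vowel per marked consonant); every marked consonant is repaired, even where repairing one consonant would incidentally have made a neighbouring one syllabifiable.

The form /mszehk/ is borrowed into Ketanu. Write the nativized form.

Under (C)(C)V, the unsyllabifiable consonants are /m/, /h/, /k/ (no codas are permitted; onsets may contain at most 2 consonants).
Epenthesis after each stranded consonant: /m/ → /me/, /h/ → /he/, /k/ → /ke/.

meszeheke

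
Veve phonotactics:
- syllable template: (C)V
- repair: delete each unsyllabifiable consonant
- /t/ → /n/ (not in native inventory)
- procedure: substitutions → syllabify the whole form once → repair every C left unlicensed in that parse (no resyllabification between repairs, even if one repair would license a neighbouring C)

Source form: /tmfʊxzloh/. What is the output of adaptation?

fʊlo

Substitution: /t/ → /n/, giving /nmfʊxzloh/.
Under (C)V, the unsyllabifiable consonants are /n/, /m/, /x/, /z/, /h/ (no codas are permitted; onsets are limited to one consonant).
Deletion applies to /n/, /m/, /x/, /z/, /h/.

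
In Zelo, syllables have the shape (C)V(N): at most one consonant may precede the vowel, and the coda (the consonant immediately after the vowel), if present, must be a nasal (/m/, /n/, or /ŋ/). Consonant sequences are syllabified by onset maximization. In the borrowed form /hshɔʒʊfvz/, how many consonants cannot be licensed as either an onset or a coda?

5

Syllabifying with onset maximization leaves /h/, /s/, /f/, /v/, /z/ stranded (only a nasal (/m/, /n/, or /ŋ/) is licensed in coda position; onsets are limited to one consonant).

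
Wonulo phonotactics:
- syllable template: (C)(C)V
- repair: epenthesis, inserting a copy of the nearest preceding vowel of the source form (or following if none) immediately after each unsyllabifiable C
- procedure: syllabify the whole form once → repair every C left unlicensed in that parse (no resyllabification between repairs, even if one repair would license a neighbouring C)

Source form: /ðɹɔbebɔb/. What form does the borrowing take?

ðɹɔbebɔbɔ

Under (C)(C)V, the unsyllabifiable consonants are /b/ (no codas are permitted; onsets may contain at most 2 consonants).
Epenthesis after each stranded consonant: /b/ → /bɔ/.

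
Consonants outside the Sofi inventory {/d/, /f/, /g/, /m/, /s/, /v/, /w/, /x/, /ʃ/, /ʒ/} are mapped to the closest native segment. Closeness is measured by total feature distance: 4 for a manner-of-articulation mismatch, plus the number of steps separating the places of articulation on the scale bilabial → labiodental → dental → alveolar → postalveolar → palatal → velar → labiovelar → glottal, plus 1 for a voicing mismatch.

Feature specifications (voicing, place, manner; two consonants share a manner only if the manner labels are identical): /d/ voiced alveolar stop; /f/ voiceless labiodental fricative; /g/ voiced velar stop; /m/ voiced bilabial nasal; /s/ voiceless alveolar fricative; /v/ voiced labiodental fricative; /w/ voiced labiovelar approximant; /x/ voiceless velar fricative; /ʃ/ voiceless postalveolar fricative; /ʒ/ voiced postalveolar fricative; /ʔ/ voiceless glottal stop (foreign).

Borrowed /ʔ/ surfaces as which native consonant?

/g/ is closest: same manner (stop), place distance 2 (glottal→velar), voicing differs (+1); total 3. Next closest is /d/ at distance 6.

g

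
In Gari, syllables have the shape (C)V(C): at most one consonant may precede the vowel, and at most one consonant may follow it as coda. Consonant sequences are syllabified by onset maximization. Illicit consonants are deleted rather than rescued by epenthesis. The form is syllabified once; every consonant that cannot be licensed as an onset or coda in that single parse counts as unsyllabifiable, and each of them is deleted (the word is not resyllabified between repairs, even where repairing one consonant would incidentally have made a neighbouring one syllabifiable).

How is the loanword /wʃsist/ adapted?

Syllabifying with onset maximization leaves /w/, /ʃ/, /t/ stranded (at most one coda consonant is licensed; onsets are limited to one consonant).
Each unlicensed consonant is deleted: /w/, /ʃ/, /t/.

sis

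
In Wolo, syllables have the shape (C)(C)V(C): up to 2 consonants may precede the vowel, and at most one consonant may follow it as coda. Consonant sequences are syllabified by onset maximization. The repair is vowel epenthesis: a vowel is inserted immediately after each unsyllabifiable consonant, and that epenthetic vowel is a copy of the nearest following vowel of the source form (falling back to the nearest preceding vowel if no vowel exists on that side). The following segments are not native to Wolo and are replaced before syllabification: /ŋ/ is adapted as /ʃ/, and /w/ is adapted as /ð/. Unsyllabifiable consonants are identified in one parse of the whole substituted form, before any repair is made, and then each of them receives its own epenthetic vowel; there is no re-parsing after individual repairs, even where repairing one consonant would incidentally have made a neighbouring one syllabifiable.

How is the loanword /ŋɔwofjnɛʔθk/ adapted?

ʃɔðofjnɛʔθɛkɛ

Substitution: /ŋ/ → /ʃ/, /w/ → /ð/, giving /ʃɔðofjnɛʔθk/.
Syllabifying with onset maximization leaves /θ/, /k/ stranded (at most one coda consonant is licensed; onsets may contain at most 2 consonants).
Inserting the epenthetic vowel yields /θ/ → /θɛ/, /k/ → /kɛ/.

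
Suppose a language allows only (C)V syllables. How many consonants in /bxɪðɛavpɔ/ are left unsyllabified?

Under (C)V, the unsyllabifiable consonants are /b/, /v/ (no codas are permitted; onsets are limited to one consonant).

2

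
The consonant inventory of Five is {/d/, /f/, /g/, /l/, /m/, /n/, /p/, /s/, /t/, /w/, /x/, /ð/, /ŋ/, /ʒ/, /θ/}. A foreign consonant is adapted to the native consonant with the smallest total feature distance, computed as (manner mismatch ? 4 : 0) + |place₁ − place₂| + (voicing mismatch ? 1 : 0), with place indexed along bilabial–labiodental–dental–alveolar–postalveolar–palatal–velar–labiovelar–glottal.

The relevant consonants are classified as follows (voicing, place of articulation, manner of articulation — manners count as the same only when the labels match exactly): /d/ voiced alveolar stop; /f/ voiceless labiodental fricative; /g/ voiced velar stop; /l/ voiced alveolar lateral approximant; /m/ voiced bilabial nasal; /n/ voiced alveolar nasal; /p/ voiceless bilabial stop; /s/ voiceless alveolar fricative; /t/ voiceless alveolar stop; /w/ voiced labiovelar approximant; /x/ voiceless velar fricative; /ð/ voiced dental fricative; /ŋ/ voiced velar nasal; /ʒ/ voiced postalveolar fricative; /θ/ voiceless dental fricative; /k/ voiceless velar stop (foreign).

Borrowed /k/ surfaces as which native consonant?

g

/g/ is closest: same manner (stop), place distance 0 (velar→velar), voicing differs (+1); total 1. Next closest is /t/ at distance 3.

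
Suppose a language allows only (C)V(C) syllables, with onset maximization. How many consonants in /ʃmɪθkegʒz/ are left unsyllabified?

Under (C)V(C), the unsyllabifiable consonants are /ʃ/, /ʒ/, /z/ (at most one coda consonant is licensed; onsets are limited to one consonant).

3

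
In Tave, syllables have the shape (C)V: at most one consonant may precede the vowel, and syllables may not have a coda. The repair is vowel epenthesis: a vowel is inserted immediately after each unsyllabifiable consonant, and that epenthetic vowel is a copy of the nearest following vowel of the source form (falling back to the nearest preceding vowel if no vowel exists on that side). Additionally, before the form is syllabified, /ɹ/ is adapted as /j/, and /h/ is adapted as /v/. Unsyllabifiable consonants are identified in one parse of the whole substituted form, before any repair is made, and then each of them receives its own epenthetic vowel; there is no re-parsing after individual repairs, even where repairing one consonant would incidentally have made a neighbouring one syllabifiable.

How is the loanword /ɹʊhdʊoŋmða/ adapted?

jʊvʊdʊoŋamaða

Substitution: /ɹ/ → /j/, /h/ → /v/, giving /jʊvdʊoŋmða/.
Syllabifying with onset maximization leaves /v/, /ŋ/, /m/ stranded (no codas are permitted; onsets are limited to one consonant).
Inserting the epenthetic vowel yields /v/ → /vʊ/, /ŋ/ → /ŋa/, /m/ → /ma/.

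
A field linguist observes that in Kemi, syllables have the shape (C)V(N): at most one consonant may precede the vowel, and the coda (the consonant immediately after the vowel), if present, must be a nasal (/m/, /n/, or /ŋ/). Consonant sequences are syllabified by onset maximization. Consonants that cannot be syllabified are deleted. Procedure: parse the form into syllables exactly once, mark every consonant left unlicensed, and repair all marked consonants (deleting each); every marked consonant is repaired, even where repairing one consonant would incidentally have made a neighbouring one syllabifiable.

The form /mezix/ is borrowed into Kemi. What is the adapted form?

mezi

Syllabifying with onset maximization leaves /x/ stranded (only a nasal (/m/, /n/, or /ŋ/) is licensed in coda position; onsets are limited to one consonant).
Deleting the stranded consonants removes /x/.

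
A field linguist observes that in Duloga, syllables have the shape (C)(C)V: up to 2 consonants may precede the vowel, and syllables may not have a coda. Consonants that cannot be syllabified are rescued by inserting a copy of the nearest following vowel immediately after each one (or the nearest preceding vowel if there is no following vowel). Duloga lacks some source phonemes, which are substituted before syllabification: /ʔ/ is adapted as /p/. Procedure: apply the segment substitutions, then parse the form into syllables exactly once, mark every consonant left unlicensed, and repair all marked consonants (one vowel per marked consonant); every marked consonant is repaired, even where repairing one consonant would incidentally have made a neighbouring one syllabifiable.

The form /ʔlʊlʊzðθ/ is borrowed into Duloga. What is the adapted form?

plʊlʊzʊðʊθʊ

Substitution: /ʔ/ → /p/, giving /plʊlʊzðθ/.
The consonants /z/, /ð/, /θ/ cannot be parsed into a legal (C)(C)V syllable (no codas are permitted; onsets may contain at most 2 consonants).
Each unlicensed consonant becomes the onset of a new syllable: /z/ → /zʊ/, /ð/ → /ðʊ/, /θ/ → /θʊ/.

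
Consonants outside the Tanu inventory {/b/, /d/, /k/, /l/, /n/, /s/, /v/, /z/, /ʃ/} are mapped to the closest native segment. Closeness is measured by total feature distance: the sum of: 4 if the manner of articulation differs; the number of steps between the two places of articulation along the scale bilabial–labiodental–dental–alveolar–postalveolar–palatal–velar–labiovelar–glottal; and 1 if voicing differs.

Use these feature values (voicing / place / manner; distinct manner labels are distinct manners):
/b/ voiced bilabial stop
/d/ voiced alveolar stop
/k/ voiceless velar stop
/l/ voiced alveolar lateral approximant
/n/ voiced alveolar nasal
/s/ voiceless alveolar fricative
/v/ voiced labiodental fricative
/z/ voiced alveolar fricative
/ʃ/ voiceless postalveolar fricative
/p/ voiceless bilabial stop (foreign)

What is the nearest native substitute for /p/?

/b/ is closest: same manner (stop), place distance 0 (bilabial→bilabial), voicing differs (+1); total 1. Next closest is /d/ at distance 4.

b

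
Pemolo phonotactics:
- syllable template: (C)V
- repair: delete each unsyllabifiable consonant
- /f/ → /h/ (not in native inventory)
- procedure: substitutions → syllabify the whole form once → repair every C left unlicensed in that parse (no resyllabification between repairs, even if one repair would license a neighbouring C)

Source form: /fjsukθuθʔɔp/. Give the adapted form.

suθuʔɔ

Substitution: /f/ → /h/, giving /hjsukθuθʔɔp/.
Under (C)V, the unsyllabifiable consonants are /h/, /j/, /k/, /θ/, /p/ (no codas are permitted; onsets are limited to one consonant).
Deletion applies to /h/, /j/, /k/, /θ/, /p/.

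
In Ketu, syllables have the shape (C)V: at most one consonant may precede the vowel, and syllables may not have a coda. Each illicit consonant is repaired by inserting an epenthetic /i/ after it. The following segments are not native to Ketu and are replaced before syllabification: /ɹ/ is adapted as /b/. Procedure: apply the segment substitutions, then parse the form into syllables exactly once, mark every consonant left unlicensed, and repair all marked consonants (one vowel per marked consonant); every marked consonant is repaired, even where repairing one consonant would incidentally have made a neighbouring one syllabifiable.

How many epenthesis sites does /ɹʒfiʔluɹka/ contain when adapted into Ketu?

After substitution the input is /bʒfiʔlubka/.
The unsyllabifiable consonants are /b/, /ʒ/, /ʔ/, /b/; each receives one epenthetic vowel.

4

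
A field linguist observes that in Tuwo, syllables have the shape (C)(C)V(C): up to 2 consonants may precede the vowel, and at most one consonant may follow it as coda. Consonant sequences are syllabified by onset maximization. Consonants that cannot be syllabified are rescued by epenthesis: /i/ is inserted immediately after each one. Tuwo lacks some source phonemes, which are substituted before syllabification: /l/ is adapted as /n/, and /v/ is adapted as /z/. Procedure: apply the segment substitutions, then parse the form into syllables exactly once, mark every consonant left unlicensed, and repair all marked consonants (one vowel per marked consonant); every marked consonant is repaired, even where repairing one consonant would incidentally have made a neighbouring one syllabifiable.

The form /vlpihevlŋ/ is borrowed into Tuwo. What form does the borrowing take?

zinpihezniŋi

Substitution: /v/ → /z/, /l/ → /n/, giving /znpiheznŋ/.
Syllabifying with onset maximization leaves /z/, /n/, /ŋ/ stranded (at most one coda consonant is licensed; onsets may contain at most 2 consonants).
Epenthesis after each stranded consonant: /z/ → /zi/, /n/ → /ni/, /ŋ/ → /ŋi/.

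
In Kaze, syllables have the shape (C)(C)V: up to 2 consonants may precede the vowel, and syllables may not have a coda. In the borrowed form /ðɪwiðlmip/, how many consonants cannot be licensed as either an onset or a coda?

Under (C)(C)V, the unsyllabifiable consonants are /ð/, /p/ (no codas are permitted; onsets may contain at most 2 consonants).

2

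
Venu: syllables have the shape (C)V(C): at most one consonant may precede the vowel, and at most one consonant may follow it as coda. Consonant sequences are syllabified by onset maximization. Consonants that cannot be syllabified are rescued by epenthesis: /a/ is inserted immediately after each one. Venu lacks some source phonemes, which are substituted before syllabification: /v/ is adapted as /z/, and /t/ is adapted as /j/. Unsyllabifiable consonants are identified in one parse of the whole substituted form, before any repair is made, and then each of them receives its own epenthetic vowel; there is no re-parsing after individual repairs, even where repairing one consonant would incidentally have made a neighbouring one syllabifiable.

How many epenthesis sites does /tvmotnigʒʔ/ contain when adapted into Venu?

After substitution the input is /jzmojnigʒʔ/.
The unsyllabifiable consonants are /j/, /z/, /ʒ/, /ʔ/; each receives one epenthetic vowel.

4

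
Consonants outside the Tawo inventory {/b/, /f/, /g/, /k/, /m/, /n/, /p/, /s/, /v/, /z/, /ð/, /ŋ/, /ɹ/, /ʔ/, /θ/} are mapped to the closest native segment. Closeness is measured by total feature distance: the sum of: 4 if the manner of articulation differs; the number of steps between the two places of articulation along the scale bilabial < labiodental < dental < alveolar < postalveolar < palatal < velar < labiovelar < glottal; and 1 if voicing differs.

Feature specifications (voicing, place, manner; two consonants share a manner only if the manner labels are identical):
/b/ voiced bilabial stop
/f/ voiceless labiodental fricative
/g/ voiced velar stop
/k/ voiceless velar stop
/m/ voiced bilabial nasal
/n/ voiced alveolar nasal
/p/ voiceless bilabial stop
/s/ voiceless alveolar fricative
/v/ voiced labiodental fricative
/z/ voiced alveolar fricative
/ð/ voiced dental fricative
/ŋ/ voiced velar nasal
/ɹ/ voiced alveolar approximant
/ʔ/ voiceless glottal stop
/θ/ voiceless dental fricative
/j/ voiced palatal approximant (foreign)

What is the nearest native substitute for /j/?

ɹ

/ɹ/ is closest: same manner (approximant), place distance 2 (palatal→alveolar), same voicing; total 2. Next closest is /g/ at distance 5.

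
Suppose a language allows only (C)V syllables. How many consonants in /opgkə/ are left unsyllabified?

2

The consonants /p/, /g/ cannot be parsed into a legal (C)V syllable (no codas are permitted; onsets are limited to one consonant).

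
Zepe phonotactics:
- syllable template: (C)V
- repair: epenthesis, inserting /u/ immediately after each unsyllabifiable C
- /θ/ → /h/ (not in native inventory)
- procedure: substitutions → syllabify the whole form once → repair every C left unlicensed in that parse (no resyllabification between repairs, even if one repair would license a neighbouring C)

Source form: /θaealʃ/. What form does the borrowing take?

Substitution: /θ/ → /h/, giving /haealʃ/.
Syllabifying with onset maximization leaves /l/, /ʃ/ stranded (no codas are permitted; onsets are limited to one consonant).
Each unlicensed consonant becomes the onset of a new syllable: /l/ → /lu/, /ʃ/ → /ʃu/.

haealuʃu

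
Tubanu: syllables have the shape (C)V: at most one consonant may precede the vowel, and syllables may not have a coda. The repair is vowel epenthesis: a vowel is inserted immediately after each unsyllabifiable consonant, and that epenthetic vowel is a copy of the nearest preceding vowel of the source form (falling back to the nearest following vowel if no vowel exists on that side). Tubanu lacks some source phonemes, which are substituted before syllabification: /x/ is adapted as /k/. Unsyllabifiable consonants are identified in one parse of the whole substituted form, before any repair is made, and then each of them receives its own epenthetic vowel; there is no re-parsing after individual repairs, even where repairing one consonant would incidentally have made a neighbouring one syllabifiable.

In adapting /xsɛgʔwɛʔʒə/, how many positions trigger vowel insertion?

4

After substitution the input is /ksɛgʔwɛʔʒə/.
The unsyllabifiable consonants are /k/, /g/, /ʔ/, /ʔ/; each receives one epenthetic vowel.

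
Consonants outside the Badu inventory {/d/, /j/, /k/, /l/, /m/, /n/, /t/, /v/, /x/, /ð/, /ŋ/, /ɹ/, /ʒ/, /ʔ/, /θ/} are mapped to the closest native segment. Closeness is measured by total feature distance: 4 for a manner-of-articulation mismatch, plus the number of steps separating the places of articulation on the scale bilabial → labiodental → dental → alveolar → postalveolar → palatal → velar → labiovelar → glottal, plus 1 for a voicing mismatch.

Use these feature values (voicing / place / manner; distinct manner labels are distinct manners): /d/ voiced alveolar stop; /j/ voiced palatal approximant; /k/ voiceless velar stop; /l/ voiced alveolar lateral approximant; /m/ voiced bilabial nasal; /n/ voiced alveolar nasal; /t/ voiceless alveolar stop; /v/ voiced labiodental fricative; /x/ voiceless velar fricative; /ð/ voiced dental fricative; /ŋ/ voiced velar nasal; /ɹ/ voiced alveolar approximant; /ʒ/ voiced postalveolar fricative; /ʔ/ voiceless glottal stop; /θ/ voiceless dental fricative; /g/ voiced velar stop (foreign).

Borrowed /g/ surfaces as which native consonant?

/k/ is closest: same manner (stop), place distance 0 (velar→velar), voicing differs (+1); total 1. Next closest is /d/ at distance 3.

k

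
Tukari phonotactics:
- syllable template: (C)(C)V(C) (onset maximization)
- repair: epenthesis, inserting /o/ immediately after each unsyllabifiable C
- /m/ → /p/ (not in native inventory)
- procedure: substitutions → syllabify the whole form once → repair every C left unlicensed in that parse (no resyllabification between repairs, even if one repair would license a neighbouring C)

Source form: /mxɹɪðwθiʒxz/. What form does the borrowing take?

Substitution: /m/ → /p/, giving /pxɹɪðwθiʒxz/.
The consonants /p/, /x/, /z/ cannot be parsed into a legal (C)(C)V(C) syllable (at most one coda consonant is licensed; onsets may contain at most 2 consonants).
Each unlicensed consonant becomes the onset of a new syllable: /p/ → /po/, /x/ → /xo/, /z/ → /zo/.

poxɹɪðwθiʒxozo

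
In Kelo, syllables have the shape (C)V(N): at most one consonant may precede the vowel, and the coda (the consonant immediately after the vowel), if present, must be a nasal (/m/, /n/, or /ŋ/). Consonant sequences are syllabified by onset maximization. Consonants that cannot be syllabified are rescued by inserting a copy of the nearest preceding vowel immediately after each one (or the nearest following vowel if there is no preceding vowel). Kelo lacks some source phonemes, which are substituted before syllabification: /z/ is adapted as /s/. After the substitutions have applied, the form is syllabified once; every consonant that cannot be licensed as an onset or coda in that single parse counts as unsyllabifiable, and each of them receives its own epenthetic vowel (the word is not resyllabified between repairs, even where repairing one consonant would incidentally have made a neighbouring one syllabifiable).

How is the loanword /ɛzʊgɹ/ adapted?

Substitution: /z/ → /s/, giving /ɛsʊgɹ/.
Under (C)V(N), the unsyllabifiable consonants are /g/, /ɹ/ (only a nasal (/m/, /n/, or /ŋ/) is licensed in coda position; onsets are limited to one consonant).
Inserting the epenthetic vowel yields /g/ → /gʊ/, /ɹ/ → /ɹʊ/.

ɛsʊgʊɹʊ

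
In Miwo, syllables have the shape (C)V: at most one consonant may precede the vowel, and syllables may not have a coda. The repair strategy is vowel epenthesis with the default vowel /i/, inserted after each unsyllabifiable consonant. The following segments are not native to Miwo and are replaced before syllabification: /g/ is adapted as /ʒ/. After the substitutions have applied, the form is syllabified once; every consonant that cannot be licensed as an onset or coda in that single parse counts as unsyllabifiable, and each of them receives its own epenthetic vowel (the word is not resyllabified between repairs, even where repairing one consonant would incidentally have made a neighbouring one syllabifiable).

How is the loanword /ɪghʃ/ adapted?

ɪʒihiʃi

Substitution: /g/ → /ʒ/, giving /ɪʒhʃ/.
Syllabifying with onset maximization leaves /ʒ/, /h/, /ʃ/ stranded (no codas are permitted; onsets are limited to one consonant).
Epenthesis after each stranded consonant: /ʒ/ → /ʒi/, /h/ → /hi/, /ʃ/ → /ʃi/.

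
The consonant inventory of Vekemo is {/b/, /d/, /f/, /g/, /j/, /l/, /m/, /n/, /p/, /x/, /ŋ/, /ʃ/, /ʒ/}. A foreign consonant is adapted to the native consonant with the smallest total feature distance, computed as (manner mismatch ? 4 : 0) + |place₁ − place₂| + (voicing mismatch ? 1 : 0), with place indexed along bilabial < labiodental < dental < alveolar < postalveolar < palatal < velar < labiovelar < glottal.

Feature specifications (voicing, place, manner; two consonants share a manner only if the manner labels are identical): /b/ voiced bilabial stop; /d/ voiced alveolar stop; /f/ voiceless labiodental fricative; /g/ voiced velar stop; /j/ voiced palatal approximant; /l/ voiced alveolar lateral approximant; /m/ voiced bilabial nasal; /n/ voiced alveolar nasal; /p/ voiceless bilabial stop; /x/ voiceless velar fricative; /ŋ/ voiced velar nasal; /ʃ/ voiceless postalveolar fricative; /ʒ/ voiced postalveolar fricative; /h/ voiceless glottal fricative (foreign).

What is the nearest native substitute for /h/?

/x/ is closest: same manner (fricative), place distance 2 (glottal→velar), same voicing; total 2. Next closest is /ʃ/ at distance 4.

x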